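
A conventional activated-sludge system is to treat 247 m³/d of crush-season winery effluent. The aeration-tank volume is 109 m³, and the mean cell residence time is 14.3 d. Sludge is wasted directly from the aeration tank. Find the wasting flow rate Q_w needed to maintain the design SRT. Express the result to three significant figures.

For wasting at MLVSS concentration, Q_w = V/θ_c = 109.0/14.3 = 7.622 m³/d.

Q_w ≈ 7.62 m³/d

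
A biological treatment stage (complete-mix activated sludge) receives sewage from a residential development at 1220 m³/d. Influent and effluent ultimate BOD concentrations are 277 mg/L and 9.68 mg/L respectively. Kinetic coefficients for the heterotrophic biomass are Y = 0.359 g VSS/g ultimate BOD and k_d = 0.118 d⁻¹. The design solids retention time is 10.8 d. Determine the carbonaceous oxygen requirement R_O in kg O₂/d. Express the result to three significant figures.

The observed yield is Y_obs = Y/(1 + k_d·θ_c) = 0.359 / (1 + 0.118 × 10.8) = 0.359 / 2.274 = 0.1578 g VSS per g ultimate BOD removed.
Substrate removed = Q·(S₀ − S) = 1220 m³/d × (277 − 9.68) g/m³ = 3.26×10^5 g/d = 326.1 kg/d.
Net sludge production P_X = 0.1578 × 326.1 = 51.48 kg VSS/d.
Carbonaceous O₂ demand = substrate oxidised − cell-mass equivalent = 326.1 − 1.42 × 51.48 = 253.0 kg O₂/d.

R_O ≈ 253 kg O₂/d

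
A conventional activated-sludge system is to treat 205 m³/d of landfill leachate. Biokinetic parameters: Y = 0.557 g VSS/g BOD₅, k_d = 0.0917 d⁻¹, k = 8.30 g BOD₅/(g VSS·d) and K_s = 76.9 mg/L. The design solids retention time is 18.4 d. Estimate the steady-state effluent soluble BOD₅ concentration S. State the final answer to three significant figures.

Effluent substrate depends only on kinetics and SRT: S = K_s(1 + k_d θ_c) / [θ_c(Yk − k_d) − 1] = 76.9 × (1 + 0.0917 × 18.4) / [18.4 × (0.557 × 8.30 − 0.0917) − 1] = 206.7 / 82.38 = 2.509 mg/L.

S ≈ 2.51 mg/L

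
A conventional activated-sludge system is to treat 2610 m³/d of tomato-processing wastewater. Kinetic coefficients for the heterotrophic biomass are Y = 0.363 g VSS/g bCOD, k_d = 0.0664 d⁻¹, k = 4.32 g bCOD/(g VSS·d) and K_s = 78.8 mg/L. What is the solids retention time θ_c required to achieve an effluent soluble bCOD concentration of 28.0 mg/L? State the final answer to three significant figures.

Specific growth rate at S = 28.0 mg/L: μ = YkS/(K_s+S) = 0.363·4.32·28.0/(78.8+28.0) = 0.4111 d⁻¹.
Then 1/θ_c = μ − k_d = 0.4111 − 0.0664 = 0.3447 d⁻¹, giving θ_c = 2.901 d.

θ_c ≈ 2.90 d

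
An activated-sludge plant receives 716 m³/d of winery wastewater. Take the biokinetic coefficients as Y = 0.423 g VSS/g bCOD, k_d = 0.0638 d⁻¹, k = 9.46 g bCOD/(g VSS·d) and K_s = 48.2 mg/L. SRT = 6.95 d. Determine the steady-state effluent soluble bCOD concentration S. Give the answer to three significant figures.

S ≈ 2.64 mg/L

Effluent substrate depends only on kinetics and SRT: S = K_s(1 + k_d θ_c) / [θ_c(Yk − k_d) − 1] = 48.2 × (1 + 0.0638 × 6.95) / [6.95 × (0.423 × 9.46 − 0.0638) − 1] = 69.57 / 26.37 = 2.639 mg/L.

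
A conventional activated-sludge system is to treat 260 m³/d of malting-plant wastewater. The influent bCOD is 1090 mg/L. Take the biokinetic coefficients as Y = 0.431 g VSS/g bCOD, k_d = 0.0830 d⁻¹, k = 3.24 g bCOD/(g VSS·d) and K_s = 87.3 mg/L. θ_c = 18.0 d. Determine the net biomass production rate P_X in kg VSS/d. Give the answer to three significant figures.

P_X ≈ 48.5 kg VSS/d

Effluent substrate depends only on kinetics and SRT: S = K_s(1 + k_d θ_c) / [θ_c(Yk − k_d) − 1] = 87.3 × (1 + 0.0830 × 18.0) / [18.0 × (0.431 × 3.24 − 0.0830) − 1] = 217.7 / 22.64 = 9.616 mg/L.
Y_obs = Y / (1 + k_d θ_c) = 0.431 / (1 + 0.0830 × 18.0) = 0.431 / 2.494 = 0.1728.
Q·(S₀ − S) = 260 × (1090 − 9.62) × 10⁻³ = 280.9 kg/d removed.
P_X = Y_obs · Q(S₀ − S) = 0.1728 × 280.9 = 48.54 kg VSS/d.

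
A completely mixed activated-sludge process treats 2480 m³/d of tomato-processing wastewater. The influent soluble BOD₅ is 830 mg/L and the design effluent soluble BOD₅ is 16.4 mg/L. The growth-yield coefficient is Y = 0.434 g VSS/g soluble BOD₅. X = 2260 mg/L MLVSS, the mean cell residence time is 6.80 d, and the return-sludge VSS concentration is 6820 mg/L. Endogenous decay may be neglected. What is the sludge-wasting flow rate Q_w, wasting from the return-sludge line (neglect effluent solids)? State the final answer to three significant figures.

Q_w ≈ 128 m³/d

Biomass mass balance (decay neglected): V·X = Y·Q·(S₀ − S)·θ_c, so V = 0.434 × 2480 × (830 − 16.4) × 6.80 / 2260 = 2635 m³.
Q_w = (V·X)/(θ_c X_r) = 2635 × 2260 / (6.80 × 6820) = 128.4 m³/d.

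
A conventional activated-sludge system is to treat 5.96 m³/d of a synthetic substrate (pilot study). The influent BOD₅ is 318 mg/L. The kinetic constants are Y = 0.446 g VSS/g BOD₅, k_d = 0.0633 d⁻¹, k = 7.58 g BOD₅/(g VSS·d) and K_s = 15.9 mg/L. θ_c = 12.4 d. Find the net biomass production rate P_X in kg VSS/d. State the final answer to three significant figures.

Effluent substrate depends only on kinetics and SRT: S = K_s(1 + k_d θ_c) / [θ_c(Yk − k_d) − 1] = 15.9 × (1 + 0.0633 × 12.4) / [12.4 × (0.446 × 7.58 − 0.0633) − 1] = 28.38 / 40.14 = 0.7071 mg/L.
Observed yield with endogenous decay: Y_obs = Y / (1 + k_d·θ_c) = 0.446 / (1 + 0.0633 × 12.4) = 0.446 / 1.785 = 0.2499 g VSS/g BOD₅.
ΔS = 318 − 0.707 = 317.3 mg/L, so the substrate removal rate is 5.96 × 317.3/1000 = 1.891 kg BOD₅/d.
P_X = Y_obs · Q(S₀ − S) = 0.2499 × 1.891 = 0.4725 kg VSS/d.

P_X ≈ 0.473 kg VSS/d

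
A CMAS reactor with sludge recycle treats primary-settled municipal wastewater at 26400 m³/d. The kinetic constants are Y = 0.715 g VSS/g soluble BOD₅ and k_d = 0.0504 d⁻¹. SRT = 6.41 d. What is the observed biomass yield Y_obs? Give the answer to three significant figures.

Y_obs ≈ 0.540 g VSS/g soluble BOD₅

The observed yield is Y_obs = Y/(1 + k_d·θ_c) = 0.715 / (1 + 0.0504 × 6.41) = 0.715 / 1.323 = 0.5404 g VSS per g soluble BOD₅ removed.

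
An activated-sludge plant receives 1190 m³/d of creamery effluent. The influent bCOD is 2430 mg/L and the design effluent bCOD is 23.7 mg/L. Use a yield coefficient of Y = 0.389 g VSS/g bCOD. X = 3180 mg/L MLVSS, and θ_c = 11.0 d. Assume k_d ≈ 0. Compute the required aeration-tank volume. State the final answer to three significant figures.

V ≈ 3850 m³

V·X = Y·Q·ΔS·θ_c gives V = 0.389 × 1190 × (2430 − 23.7) × 11.0 / 3180 = 3853 m³.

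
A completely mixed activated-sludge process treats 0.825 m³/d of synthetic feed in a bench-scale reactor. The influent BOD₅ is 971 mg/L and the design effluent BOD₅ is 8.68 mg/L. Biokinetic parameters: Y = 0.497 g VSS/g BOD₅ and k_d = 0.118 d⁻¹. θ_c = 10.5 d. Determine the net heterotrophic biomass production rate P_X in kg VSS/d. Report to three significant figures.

P_X ≈ 0.176 kg VSS/d

Correct the yield for decay: Y_obs = Y/(1 + k_d θ_c) = 0.497 / (1 + 0.118 × 10.5) = 0.497 / 2.239 = 0.2220.
Mass of BOD₅ removed per day: Q(S₀ − S) = 0.825 × 962.3 g/m³ = 0.7939 kg/d.
Net biomass production P_X = Y_obs × Q·(S₀ − S) = 0.2220 × 0.7939 = 0.1762 kg VSS/d.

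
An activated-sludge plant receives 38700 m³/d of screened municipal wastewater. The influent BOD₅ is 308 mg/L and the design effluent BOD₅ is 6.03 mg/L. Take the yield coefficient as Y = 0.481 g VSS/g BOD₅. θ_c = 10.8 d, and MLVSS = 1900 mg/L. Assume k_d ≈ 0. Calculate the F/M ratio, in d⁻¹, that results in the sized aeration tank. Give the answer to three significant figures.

F/M ≈ 0.196 d⁻¹

V·X = Y·Q·ΔS·θ_c gives V = 0.481 × 38700 × (308 − 6.03) × 10.8 / 1900 = 31951 m³.
Food-to-microorganism ratio F/M = Q S₀ / (V X) = 38700 × 308 / (31951 × 1900) = 0.1963 d⁻¹.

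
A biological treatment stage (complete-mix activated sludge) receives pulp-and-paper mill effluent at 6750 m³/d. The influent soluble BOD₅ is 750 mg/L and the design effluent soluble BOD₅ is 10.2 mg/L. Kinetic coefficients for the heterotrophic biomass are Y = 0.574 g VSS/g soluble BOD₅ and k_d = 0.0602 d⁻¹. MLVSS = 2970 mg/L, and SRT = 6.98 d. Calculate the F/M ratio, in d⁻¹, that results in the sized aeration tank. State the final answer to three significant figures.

From the SRT design equation V = Y Q (S₀−S) θ_c / [X (1 + k_d θ_c)] = 0.574 × 6750 × (750 − 10.2) × 6.98 / [2970 × (1 + 0.0602 × 6.98)] = 2×10^7 / 4218 = 4743 m³.
F/M = Q·S₀ / (V·X) = 6750 × 750 / (4743 × 2970) = 0.3594 g soluble BOD₅·(g VSS·d)⁻¹.

F/M ≈ 0.359 d⁻¹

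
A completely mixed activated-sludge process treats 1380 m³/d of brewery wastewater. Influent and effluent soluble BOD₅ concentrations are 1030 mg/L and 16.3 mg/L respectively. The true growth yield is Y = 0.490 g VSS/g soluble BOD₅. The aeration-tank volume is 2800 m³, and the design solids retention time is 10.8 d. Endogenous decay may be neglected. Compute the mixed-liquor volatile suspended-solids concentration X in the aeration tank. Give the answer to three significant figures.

X ≈ 2640 mg/L

Without decay, X = Y Q (S₀−S) θ_c / V = 0.490 × 1380 × (1030 − 16.3) × 10.8 / 2800 = 2644 mg/L.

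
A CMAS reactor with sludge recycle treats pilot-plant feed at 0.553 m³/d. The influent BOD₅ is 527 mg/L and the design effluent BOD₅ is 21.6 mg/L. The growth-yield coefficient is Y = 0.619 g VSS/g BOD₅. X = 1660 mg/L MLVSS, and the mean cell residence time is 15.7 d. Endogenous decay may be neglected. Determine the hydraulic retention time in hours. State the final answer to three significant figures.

With k_d = 0 the design equation reduces to V = Y Q (S₀−S) θ_c / X = 0.619 × 0.553 × (527 − 21.6) × 15.7 / 1660 = 1.636 m³.
Hydraulic retention time τ = V/Q = 1.636 / 0.553 = 2.959 d = 71.01 h.

τ ≈ 71.0 h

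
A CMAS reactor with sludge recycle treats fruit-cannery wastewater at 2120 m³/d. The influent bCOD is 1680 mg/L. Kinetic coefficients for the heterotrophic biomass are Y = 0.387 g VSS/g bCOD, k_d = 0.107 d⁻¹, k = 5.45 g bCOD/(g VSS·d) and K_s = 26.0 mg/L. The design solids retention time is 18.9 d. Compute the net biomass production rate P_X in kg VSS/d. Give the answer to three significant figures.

P_X ≈ 455 kg VSS/d

For a completely mixed reactor with recycle the Lawrence–McCarty relation gives S = K_s·(1 + k_d·θ_c) / [θ_c·(Y·k − k_d) − 1] = 26.0 × (1 + 0.107 × 18.9) / [18.9 × (0.387 × 5.45 − 0.107) − 1] = 78.58 / 36.84 = 2.133 mg/L.
Observed yield with endogenous decay: Y_obs = Y / (1 + k_d·θ_c) = 0.387 / (1 + 0.107 × 18.9) = 0.387 / 3.022 = 0.1280 g VSS/g bCOD.
Substrate removed = Q·(S₀ − S) = 2120 m³/d × (1680 − 2.13) g/m³ = 3.56×10^6 g/d = 3557 kg/d.
So the net sludge growth is P_X = 0.1280 × 3557 = 455.5 kg VSS/d.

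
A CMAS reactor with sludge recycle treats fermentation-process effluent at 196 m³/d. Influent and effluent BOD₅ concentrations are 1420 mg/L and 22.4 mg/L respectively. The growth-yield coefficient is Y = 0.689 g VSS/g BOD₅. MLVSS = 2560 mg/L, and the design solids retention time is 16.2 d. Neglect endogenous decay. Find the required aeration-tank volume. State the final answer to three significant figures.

Biomass mass balance (decay neglected): V·X = Y·Q·(S₀ − S)·θ_c, so V = 0.689 × 196 × (1420 − 22.4) × 16.2 / 2560 = 1194 m³.

V ≈ 1190 m³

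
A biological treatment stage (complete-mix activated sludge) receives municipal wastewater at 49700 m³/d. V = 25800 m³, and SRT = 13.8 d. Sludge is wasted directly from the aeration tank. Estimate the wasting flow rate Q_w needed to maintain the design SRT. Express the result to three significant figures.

For wasting at MLVSS concentration, Q_w = V/θ_c = 25800/13.8 = 1870 m³/d.

Q_w ≈ 1870 m³/d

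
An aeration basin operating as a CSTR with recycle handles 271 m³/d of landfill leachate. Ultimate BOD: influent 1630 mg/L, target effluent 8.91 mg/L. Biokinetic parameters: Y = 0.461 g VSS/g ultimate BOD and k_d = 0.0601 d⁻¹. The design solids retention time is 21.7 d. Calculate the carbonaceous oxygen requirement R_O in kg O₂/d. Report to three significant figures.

Correct the yield for decay: Y_obs = Y/(1 + k_d θ_c) = 0.461 / (1 + 0.0601 × 21.7) = 0.461 / 2.304 = 0.2001.
Substrate removed = Q·(S₀ − S) = 271 m³/d × (1630 − 8.91) g/m³ = 4.39×10^5 g/d = 439.3 kg/d.
P_X = Y_obs·Q·(S₀ − S) = 0.2001 × 439.3 = 87.89 kg VSS/d.
R_O = Q·(S₀ − S) − 1.42·P_X = 439.3 − 1.42 × 87.89 = 314.5 kg O₂/d.

R_O ≈ 315 kg O₂/d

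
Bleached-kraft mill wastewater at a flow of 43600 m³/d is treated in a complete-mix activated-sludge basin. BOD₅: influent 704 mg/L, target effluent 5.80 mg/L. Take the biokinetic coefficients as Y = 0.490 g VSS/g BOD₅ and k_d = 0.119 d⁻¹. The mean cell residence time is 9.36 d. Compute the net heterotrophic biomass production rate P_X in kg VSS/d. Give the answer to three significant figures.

P_X ≈ 7060 kg VSS/d

Observed yield with endogenous decay: Y_obs = Y / (1 + k_d·θ_c) = 0.490 / (1 + 0.119 × 9.36) = 0.490 / 2.114 = 0.2318 g VSS/g BOD₅.
Substrate removed = Q·(S₀ − S) = 43600 m³/d × (704 − 5.80) g/m³ = 3.04×10^7 g/d = 30442 kg/d.
Net biomass production P_X = Y_obs × Q·(S₀ − S) = 0.2318 × 30442 = 7057 kg VSS/d.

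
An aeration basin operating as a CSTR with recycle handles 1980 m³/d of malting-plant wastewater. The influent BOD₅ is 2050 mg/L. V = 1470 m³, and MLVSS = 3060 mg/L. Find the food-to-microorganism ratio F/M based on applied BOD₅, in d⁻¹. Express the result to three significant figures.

Food-to-microorganism ratio F/M = Q S₀ / (V X) = 1980 × 2050 / (1470 × 3060) = 0.9024 d⁻¹.

F/M ≈ 0.902 d⁻¹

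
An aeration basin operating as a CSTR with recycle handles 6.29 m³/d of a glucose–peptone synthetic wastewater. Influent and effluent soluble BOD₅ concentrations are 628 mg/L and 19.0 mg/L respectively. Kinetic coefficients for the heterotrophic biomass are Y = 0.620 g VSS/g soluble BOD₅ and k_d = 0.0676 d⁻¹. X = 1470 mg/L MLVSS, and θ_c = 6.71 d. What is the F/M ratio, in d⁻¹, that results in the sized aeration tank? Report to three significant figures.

From the SRT design equation V = Y Q (S₀−S) θ_c / [X (1 + k_d θ_c)] = 0.620 × 6.29 × (628 − 19.0) × 6.71 / [1470 × (1 + 0.0676 × 6.71)] = 1.59×10^4 / 2137 = 7.458 m³.
F/M = applied load / biomass = Q·S₀/(V·X) = 6.29 × 628 / (7.458 × 1470) = 0.3603 d⁻¹.

F/M ≈ 0.360 d⁻¹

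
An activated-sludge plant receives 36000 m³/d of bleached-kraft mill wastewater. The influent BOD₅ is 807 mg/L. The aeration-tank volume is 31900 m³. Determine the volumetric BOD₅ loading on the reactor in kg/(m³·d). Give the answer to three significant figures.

Applied BOD₅ load per unit volume = Q·S₀/V = (36000 × 807/1000)/31900 = 0.9107 kg BOD₅·m⁻³·d⁻¹.

L_v ≈ 0.911 kg BOD₅/(m³·d)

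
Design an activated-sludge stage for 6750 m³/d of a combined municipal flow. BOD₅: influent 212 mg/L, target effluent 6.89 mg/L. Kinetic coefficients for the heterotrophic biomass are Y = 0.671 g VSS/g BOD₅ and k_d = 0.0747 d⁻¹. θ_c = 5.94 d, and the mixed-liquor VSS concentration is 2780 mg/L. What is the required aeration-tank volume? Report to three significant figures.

Steady-state biomass mass balance: V·X·(1 + k_d·θ_c) = Y·Q·(S₀ − S)·θ_c, so V = 0.671 × 6750 × (212 − 6.89) × 5.94 / [2780 × (1 + 0.0747 × 5.94)] = 5.52×10^6 / 4014 = 1375 m³.

V ≈ 1370 m³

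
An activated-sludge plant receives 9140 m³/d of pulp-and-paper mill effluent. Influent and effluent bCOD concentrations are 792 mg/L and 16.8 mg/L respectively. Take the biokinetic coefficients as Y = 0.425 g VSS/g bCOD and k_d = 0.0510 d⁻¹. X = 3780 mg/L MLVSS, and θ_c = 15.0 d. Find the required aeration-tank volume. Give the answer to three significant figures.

V ≈ 6770 m³

Steady-state biomass mass balance: V·X·(1 + k_d·θ_c) = Y·Q·(S₀ − S)·θ_c, so V = 0.425 × 9140 × (792 − 16.8) × 15.0 / [3780 × (1 + 0.0510 × 15.0)] = 4.52×10^7 / 6672 = 6770 m³.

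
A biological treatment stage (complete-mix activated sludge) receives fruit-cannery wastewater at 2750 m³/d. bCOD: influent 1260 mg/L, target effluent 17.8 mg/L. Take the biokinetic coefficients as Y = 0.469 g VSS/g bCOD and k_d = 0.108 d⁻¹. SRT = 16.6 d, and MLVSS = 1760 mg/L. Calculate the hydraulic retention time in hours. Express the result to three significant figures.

τ ≈ 47.2 h

Steady-state biomass mass balance: V·X·(1 + k_d·θ_c) = Y·Q·(S₀ − S)·θ_c, so V = 0.469 × 2750 × (1260 − 17.8) × 16.6 / [1760 × (1 + 0.108 × 16.6)] = 2.66×10^7 / 4915 = 5411 m³.
τ = V/Q = 5411/2750 = 1.968 d, or 47.22 h.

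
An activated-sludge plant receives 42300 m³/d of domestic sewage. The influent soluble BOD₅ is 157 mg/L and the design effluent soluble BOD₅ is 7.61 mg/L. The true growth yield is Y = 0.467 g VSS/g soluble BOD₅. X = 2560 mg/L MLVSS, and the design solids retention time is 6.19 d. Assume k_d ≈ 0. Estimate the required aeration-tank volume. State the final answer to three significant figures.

With k_d = 0 the design equation reduces to V = Y Q (S₀−S) θ_c / X = 0.467 × 42300 × (157 − 7.61) × 6.19 / 2560 = 7136 m³.

V ≈ 7140 m³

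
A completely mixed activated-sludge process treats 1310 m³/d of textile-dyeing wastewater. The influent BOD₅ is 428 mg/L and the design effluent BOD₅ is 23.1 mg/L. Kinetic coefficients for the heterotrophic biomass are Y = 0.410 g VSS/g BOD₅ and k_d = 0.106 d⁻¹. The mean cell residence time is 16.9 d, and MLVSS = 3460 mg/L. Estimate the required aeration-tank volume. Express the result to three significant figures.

Steady-state biomass mass balance: V·X·(1 + k_d·θ_c) = Y·Q·(S₀ − S)·θ_c, so V = 0.410 × 1310 × (428 − 23.1) × 16.9 / [3460 × (1 + 0.106 × 16.9)] = 3.68×10^6 / 9658 = 380.5 m³.

V ≈ 381 m³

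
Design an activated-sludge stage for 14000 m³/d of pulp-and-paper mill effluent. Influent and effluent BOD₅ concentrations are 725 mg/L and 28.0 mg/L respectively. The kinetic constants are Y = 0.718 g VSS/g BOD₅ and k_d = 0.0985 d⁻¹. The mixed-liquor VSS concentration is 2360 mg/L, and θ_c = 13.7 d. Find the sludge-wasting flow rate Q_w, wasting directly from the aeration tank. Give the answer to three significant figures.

Q_w ≈ 1260 m³/d

Rearranging the biomass balance for a CMAS with decay, V = Y·Q·ΔS·θ_c / [X·(1+k_d θ_c)] = 0.718 × 14000 × (725 − 28.0) × 13.7 / [2360 × (1 + 0.0985 × 13.7)] = 9.6×10^7 / 5545 = 17311 m³.
Wasting from the aeration tank: Q_w = V / θ_c = 17311 / 13.7 = 1264 m³/d.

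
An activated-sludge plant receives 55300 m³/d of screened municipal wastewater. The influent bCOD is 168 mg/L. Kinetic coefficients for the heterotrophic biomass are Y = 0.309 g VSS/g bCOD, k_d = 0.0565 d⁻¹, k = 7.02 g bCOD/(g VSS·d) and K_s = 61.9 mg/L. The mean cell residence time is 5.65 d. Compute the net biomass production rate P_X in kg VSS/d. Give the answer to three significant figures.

For a completely mixed reactor with recycle the Lawrence–McCarty relation gives S = K_s·(1 + k_d·θ_c) / [θ_c·(Y·k − k_d) − 1] = 61.9 × (1 + 0.0565 × 5.65) / [5.65 × (0.309 × 7.02 − 0.0565) − 1] = 81.66 / 10.94 = 7.467 mg/L.
The observed yield is Y_obs = Y/(1 + k_d·θ_c) = 0.309 / (1 + 0.0565 × 5.65) = 0.309 / 1.319 = 0.2342 g VSS per g bCOD removed.
Q·(S₀ − S) = 55300 × (168 − 7.47) × 10⁻³ = 8877 kg/d removed.
So the net sludge growth is P_X = 0.2342 × 8877 = 2079 kg VSS/d.

P_X ≈ 2080 kg VSS/d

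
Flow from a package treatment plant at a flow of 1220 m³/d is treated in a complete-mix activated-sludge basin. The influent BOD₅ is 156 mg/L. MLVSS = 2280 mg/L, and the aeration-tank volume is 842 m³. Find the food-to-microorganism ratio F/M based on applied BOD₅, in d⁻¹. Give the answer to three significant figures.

F/M ≈ 0.0991 d⁻¹

F/M = Q·S₀ / (V·X) = 1220 × 156 / (842.0 × 2280) = 0.09914 g BOD₅·(g VSS·d)⁻¹.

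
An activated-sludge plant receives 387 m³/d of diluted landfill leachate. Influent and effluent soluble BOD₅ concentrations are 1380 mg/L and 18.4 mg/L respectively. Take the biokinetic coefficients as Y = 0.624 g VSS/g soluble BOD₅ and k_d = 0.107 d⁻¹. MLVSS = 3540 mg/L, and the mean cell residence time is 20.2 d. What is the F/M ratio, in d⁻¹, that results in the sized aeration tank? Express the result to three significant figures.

F/M ≈ 0.254 d⁻¹

Rearranging the biomass balance for a CMAS with decay, V = Y·Q·ΔS·θ_c / [X·(1+k_d θ_c)] = 0.624 × 387 × (1380 − 18.4) × 20.2 / [3540 × (1 + 0.107 × 20.2)] = 6.64×10^6 / 11191 = 593.5 m³.
Food-to-microorganism ratio F/M = Q S₀ / (V X) = 387 × 1380 / (593.5 × 3540) = 0.2542 d⁻¹.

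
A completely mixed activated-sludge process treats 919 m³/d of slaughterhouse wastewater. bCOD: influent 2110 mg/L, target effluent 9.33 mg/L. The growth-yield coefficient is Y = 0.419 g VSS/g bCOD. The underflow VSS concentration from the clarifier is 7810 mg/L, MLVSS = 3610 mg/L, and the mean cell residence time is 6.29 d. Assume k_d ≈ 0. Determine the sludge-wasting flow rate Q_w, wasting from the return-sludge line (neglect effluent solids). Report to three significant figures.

V·X = Y·Q·ΔS·θ_c gives V = 0.419 × 919 × (2110 − 9.33) × 6.29 / 3610 = 1409 m³.
θ_c = V·X/(Q_w·X_r) when wasting from the recycle, so Q_w = V·X/(θ_c·X_r) = 1409 × 3610 / (6.29 × 7810) = 103.6 m³/d.

Q_w ≈ 104 m³/d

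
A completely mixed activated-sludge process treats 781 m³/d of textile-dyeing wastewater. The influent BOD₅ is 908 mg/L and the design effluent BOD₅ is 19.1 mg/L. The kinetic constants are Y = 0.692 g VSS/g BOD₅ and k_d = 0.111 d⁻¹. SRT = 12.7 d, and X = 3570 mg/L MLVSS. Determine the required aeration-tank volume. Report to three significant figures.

V ≈ 709 m³

From the SRT design equation V = Y Q (S₀−S) θ_c / [X (1 + k_d θ_c)] = 0.692 × 781 × (908 − 19.1) × 12.7 / [3570 × (1 + 0.111 × 12.7)] = 6.1×10^6 / 8603 = 709.2 m³.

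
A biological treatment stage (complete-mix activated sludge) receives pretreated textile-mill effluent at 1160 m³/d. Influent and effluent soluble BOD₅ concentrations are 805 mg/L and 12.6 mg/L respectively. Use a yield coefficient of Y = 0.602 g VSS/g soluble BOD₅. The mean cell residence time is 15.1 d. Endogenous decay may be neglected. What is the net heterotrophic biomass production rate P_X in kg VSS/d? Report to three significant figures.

No decay correction is needed, so Y_obs = Y = 0.602.
ΔS = 805 − 12.6 = 792.4 mg/L, so the substrate removal rate is 1160 × 792.4/1000 = 919.2 kg soluble BOD₅/d.
So the net sludge growth is P_X = 0.6020 × 919.2 = 553.3 kg VSS/d.

P_X ≈ 553 kg VSS/d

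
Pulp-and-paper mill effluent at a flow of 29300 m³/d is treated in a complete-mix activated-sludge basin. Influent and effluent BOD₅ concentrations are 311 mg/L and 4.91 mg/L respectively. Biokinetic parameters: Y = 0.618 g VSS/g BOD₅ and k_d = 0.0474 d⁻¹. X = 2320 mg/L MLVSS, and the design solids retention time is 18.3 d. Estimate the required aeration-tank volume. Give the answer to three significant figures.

Steady-state biomass mass balance: V·X·(1 + k_d·θ_c) = Y·Q·(S₀ − S)·θ_c, so V = 0.618 × 29300 × (311 − 4.91) × 18.3 / [2320 × (1 + 0.0474 × 18.3)] = 1.01×10^8 / 4332 = 23411 m³.

V ≈ 23400 m³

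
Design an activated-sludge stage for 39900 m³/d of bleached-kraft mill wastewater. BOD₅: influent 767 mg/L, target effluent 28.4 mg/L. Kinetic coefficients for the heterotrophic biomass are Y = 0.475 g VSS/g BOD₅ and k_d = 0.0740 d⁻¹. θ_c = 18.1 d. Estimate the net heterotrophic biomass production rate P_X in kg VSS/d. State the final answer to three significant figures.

P_X ≈ 5980 kg VSS/d

The observed yield is Y_obs = Y/(1 + k_d·θ_c) = 0.475 / (1 + 0.0740 × 18.1) = 0.475 / 2.339 = 0.2030 g VSS per g BOD₅ removed.
Mass of BOD₅ removed per day: Q(S₀ − S) = 39900 × 738.6 g/m³ = 29470 kg/d.
So the net sludge growth is P_X = 0.2030 × 29470 = 5984 kg VSS/d.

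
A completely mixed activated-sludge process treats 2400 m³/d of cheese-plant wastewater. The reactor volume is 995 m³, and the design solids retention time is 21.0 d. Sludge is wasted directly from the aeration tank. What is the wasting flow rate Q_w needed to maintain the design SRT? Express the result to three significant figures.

Q_w ≈ 47.4 m³/d

Wasting from the aeration tank: Q_w = V / θ_c = 995.0 / 21.0 = 47.38 m³/d.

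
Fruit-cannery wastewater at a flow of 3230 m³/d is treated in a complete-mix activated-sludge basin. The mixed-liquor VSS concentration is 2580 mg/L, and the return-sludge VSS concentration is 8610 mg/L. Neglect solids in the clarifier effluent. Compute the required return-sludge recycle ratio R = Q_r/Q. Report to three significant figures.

Solids balance on the clarifier gives (1+R)X = R·X_r, so R = X/(X_r − X) = 2580 / (8610 − 2580) = 0.4279.

R ≈ 0.428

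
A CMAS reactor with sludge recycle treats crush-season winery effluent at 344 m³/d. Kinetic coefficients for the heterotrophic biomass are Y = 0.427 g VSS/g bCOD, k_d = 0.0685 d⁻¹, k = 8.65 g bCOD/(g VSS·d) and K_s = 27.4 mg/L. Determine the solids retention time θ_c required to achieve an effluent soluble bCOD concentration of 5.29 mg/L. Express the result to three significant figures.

θ_c ≈ 1.89 d

From 1/θ_c = Y·k·S/(K_s + S) − k_d: Y·k·S/(K_s+S) = 0.427 × 8.65 × 5.29 / (27.4 + 5.29) = 0.5977 d⁻¹.
1/θ_c = 0.5977 − 0.0685 = 0.5292 d⁻¹, so θ_c = 1.890 d.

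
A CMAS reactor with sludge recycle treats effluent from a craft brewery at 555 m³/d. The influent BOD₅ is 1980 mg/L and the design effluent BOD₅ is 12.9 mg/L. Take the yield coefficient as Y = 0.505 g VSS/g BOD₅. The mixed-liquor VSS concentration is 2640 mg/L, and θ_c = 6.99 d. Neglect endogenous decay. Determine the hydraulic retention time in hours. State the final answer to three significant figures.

τ ≈ 63.1 h

With k_d = 0 the design equation reduces to V = Y Q (S₀−S) θ_c / X = 0.505 × 555 × (1980 − 12.9) × 6.99 / 2640 = 1460 m³.
HRT = V/Q = 1460 m³ / 555 m³·d⁻¹ = 2.630 d × 24 = 63.13 h.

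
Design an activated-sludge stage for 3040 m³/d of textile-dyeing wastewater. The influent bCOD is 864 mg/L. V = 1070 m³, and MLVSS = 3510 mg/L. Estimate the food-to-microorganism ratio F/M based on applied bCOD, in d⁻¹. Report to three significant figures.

F/M ≈ 0.699 d⁻¹

F/M = Q·S₀ / (V·X) = 3040 × 864 / (1070 × 3510) = 0.6994 g bCOD·(g VSS·d)⁻¹.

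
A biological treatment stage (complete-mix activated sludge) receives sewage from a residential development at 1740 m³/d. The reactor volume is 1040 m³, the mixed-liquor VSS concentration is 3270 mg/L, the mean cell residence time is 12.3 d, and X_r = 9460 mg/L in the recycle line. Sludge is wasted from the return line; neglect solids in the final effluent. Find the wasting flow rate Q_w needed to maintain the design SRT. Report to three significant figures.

Wasting from the return line (neglecting effluent solids): Q_w = V·X / (θ_c·X_r) = 1040 × 3270 / (12.3 × 9460) = 29.23 m³/d.

Q_w ≈ 29.2 m³/d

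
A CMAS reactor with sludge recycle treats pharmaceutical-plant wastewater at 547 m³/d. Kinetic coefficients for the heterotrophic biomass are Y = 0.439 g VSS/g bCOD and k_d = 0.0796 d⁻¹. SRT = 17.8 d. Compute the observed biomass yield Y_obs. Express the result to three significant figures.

Y_obs ≈ 0.182 g VSS/g bCOD

Observed yield with endogenous decay: Y_obs = Y / (1 + k_d·θ_c) = 0.439 / (1 + 0.0796 × 17.8) = 0.439 / 2.417 = 0.1816 g VSS/g bCOD.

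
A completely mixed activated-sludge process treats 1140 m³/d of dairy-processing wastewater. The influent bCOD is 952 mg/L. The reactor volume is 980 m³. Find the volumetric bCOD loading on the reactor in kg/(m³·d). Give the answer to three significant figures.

Applied bCOD load per unit volume = Q·S₀/V = (1140 × 952/1000)/980.0 = 1.107 kg bCOD·m⁻³·d⁻¹.

L_v ≈ 1.11 kg bCOD/(m³·d)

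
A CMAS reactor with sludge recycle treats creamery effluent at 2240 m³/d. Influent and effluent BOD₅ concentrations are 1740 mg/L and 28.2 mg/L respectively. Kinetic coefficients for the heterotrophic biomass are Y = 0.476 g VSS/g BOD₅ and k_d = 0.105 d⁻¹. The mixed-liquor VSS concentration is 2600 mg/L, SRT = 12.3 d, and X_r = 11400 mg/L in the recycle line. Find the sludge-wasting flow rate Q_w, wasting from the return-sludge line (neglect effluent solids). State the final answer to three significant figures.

Rearranging the biomass balance for a CMAS with decay, V = Y·Q·ΔS·θ_c / [X·(1+k_d θ_c)] = 0.476 × 2240 × (1740 − 28.2) × 12.3 / [2600 × (1 + 0.105 × 12.3)] = 2.24×10^7 / 5958 = 3768 m³.
Wasting from the return line (neglecting effluent solids): Q_w = V·X / (θ_c·X_r) = 3768 × 2600 / (12.3 × 11400) = 69.87 m³/d.

Q_w ≈ 69.9 m³/d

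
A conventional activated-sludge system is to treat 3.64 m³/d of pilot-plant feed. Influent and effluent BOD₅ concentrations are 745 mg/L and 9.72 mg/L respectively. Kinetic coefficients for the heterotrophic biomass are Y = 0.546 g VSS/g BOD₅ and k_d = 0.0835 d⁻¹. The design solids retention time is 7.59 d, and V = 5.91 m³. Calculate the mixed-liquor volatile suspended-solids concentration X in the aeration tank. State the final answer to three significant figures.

X ≈ 1150 mg/L

From V·X·(1 + k_d·θ_c) = Y·Q·(S₀ − S)·θ_c: X = 0.546 × 3.64 × (745 − 9.72) × 7.59 / [5.91 × (1 + 0.0835 × 7.59)] = 1149 mg/L.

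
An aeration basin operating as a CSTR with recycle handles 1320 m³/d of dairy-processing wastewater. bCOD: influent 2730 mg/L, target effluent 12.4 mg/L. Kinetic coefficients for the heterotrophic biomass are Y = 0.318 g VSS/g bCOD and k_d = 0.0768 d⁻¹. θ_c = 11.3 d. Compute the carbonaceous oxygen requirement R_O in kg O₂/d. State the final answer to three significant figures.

R_O ≈ 2720 kg O₂/d

Correct the yield for decay: Y_obs = Y/(1 + k_d θ_c) = 0.318 / (1 + 0.0768 × 11.3) = 0.318 / 1.868 = 0.1703.
ΔS = 2730 − 12.4 = 2718 mg/L, so the substrate removal rate is 1320 × 2718/1000 = 3587 kg bCOD/d.
Biomass synthesised: P_X = Y_obs × 3587 = 610.7 kg VSS/d.
R_O = Q·ΔS − 1.42 P_X = 3587 − 867.2 = 2720 kg O₂/d.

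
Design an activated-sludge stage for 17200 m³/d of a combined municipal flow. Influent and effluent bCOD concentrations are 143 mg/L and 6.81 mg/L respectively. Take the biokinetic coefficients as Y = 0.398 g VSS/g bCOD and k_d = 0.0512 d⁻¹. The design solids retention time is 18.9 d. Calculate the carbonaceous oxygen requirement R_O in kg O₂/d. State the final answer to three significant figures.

Y_obs = Y / (1 + k_d θ_c) = 0.398 / (1 + 0.0512 × 18.9) = 0.398 / 1.968 = 0.2023.
Q·(S₀ − S) = 17200 × (143 − 6.81) × 10⁻³ = 2342 kg/d removed.
Biomass synthesised: P_X = Y_obs × 2342 = 473.8 kg VSS/d.
Carbonaceous O₂ demand = substrate oxidised − cell-mass equivalent = 2342 − 1.42 × 473.8 = 1670 kg O₂/d.

R_O ≈ 1670 kg O₂/d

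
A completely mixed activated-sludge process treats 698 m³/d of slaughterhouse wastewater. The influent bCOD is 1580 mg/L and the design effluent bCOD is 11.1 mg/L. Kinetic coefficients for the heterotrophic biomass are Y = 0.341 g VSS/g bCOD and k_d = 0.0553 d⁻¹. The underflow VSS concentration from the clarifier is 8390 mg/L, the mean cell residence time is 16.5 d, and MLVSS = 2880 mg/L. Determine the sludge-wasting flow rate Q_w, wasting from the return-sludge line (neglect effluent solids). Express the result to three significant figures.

Steady-state biomass mass balance: V·X·(1 + k_d·θ_c) = Y·Q·(S₀ − S)·θ_c, so V = 0.341 × 698 × (1580 − 11.1) × 16.5 / [2880 × (1 + 0.0553 × 16.5)] = 6.16×10^6 / 5508 = 1119 m³.
Wasting from the return line (neglecting effluent solids): Q_w = V·X / (θ_c·X_r) = 1119 × 2880 / (16.5 × 8390) = 23.27 m³/d.

Q_w ≈ 23.3 m³/d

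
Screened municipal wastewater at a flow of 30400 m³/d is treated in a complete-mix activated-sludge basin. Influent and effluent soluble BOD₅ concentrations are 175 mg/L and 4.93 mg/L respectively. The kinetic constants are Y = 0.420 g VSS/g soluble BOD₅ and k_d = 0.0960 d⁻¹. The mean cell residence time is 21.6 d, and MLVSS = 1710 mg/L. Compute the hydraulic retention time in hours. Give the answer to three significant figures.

τ ≈ 7.05 h

From the SRT design equation V = Y Q (S₀−S) θ_c / [X (1 + k_d θ_c)] = 0.420 × 30400 × (175 − 4.93) × 21.6 / [1710 × (1 + 0.0960 × 21.6)] = 4.69×10^7 / 5256 = 8924 m³.
τ = V/Q = 8924/30400 = 0.2936 d, or 7.045 h.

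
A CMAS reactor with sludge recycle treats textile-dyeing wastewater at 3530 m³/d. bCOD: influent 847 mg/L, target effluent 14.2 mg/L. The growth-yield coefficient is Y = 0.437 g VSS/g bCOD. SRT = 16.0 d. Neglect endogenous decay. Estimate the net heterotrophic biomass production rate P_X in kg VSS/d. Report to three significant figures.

P_X ≈ 1280 kg VSS/d

With endogenous decay neglected, the observed yield equals the true yield: Y_obs = Y = 0.437 g VSS/g bCOD.
ΔS = 847 − 14.2 = 832.8 mg/L, so the substrate removal rate is 3530 × 832.8/1000 = 2940 kg bCOD/d.
Net biomass production P_X = Y_obs × Q·(S₀ − S) = 0.4370 × 2940 = 1285 kg VSS/d.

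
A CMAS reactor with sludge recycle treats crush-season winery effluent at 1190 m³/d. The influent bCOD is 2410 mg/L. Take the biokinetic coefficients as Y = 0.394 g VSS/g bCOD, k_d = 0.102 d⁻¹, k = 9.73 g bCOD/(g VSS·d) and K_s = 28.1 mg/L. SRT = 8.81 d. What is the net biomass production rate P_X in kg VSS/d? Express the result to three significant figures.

P_X ≈ 595 kg VSS/d

From the Monod/SRT balance for a CMAS, S = K_s·(1+k_d θ_c)/[θ_c·(Y k − k_d) − 1] = 28.1 × (1 + 0.102 × 8.81) / [8.81 × (0.394 × 9.73 − 0.102) − 1] = 53.35 / 31.88 = 1.674 mg/L.
The observed yield is Y_obs = Y/(1 + k_d·θ_c) = 0.394 / (1 + 0.102 × 8.81) = 0.394 / 1.899 = 0.2075 g VSS per g bCOD removed.
ΔS = 2410 − 1.67 = 2408 mg/L, so the substrate removal rate is 1190 × 2408/1000 = 2866 kg bCOD/d.
Biomass produced: P_X = Y_obs·Q·ΔS = 0.2075 × 2866 ≈ 594.7 kg VSS/d.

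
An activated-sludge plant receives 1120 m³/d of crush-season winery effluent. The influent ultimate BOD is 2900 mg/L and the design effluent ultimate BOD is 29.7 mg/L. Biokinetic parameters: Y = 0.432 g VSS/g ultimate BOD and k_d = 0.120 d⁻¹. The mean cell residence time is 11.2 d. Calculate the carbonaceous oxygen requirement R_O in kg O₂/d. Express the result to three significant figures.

Y_obs = Y / (1 + k_d θ_c) = 0.432 / (1 + 0.120 × 11.2) = 0.432 / 2.344 = 0.1843.
ΔS = 2900 − 29.7 = 2870 mg/L, so the substrate removal rate is 1120 × 2870/1000 = 3215 kg ultimate BOD/d.
P_X = Y_obs·Q·(S₀ − S) = 0.1843 × 3215 = 592.5 kg VSS/d.
R_O = Q·ΔS − 1.42 P_X = 3215 − 841.3 = 2373 kg O₂/d.

R_O ≈ 2370 kg O₂/d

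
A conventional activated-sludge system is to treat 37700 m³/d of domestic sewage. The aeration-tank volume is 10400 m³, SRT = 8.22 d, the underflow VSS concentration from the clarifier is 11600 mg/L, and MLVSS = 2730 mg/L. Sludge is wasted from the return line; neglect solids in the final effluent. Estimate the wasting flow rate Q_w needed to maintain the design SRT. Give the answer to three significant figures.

Q_w = (V·X)/(θ_c X_r) = 10400 × 2730 / (8.22 × 11600) = 297.8 m³/d.

Q_w ≈ 298 m³/d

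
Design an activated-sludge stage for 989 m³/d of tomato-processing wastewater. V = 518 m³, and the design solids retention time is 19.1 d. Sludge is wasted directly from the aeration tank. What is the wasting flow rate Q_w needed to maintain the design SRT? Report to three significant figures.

Q_w ≈ 27.1 m³/d

Wasting from the aeration tank: Q_w = V / θ_c = 518.0 / 19.1 = 27.12 m³/d.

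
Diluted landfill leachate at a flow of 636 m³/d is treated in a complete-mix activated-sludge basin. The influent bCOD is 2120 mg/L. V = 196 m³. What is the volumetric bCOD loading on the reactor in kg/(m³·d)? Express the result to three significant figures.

Applied bCOD load per unit volume = Q·S₀/V = (636 × 2120/1000)/196.0 = 6.879 kg bCOD·m⁻³·d⁻¹.

L_v ≈ 6.88 kg bCOD/(m³·d)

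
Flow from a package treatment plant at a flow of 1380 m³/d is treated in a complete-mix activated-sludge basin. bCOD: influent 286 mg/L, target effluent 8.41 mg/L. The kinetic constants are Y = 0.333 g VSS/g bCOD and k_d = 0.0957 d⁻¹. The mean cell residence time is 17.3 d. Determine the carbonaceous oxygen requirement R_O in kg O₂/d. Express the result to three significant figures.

R_O ≈ 315 kg O₂/d

Observed yield with endogenous decay: Y_obs = Y / (1 + k_d·θ_c) = 0.333 / (1 + 0.0957 × 17.3) = 0.333 / 2.656 = 0.1254 g VSS/g bCOD.
Substrate removed = Q·(S₀ − S) = 1380 m³/d × (286 − 8.41) g/m³ = 3.83×10^5 g/d = 383.1 kg/d.
Biomass synthesised: P_X = Y_obs × 383.1 = 48.04 kg VSS/d.
R_O = Q·(S₀ − S) − 1.42·P_X = 383.1 − 1.42 × 48.04 = 314.9 kg O₂/d.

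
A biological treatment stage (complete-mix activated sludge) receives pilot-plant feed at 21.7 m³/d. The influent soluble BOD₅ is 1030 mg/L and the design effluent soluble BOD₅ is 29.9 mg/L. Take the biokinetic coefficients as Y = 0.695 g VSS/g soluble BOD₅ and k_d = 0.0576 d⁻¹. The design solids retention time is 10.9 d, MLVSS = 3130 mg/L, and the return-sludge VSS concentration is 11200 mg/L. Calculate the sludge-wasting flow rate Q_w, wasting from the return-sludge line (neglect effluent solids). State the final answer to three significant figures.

Steady-state biomass mass balance: V·X·(1 + k_d·θ_c) = Y·Q·(S₀ − S)·θ_c, so V = 0.695 × 21.7 × (1030 − 29.9) × 10.9 / [3130 × (1 + 0.0576 × 10.9)] = 1.64×10^5 / 5095 = 32.27 m³.
Wasting from the return line (neglecting effluent solids): Q_w = V·X / (θ_c·X_r) = 32.27 × 3130 / (10.9 × 11200) = 0.8273 m³/d.

Q_w ≈ 0.827 m³/d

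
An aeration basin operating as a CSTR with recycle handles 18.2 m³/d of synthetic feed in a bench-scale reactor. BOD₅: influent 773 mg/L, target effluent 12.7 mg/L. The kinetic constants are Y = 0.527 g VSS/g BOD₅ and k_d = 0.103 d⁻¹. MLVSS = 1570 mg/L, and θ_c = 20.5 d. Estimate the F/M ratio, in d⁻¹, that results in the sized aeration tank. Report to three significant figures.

F/M ≈ 0.293 d⁻¹

Rearranging the biomass balance for a CMAS with decay, V = Y·Q·ΔS·θ_c / [X·(1+k_d θ_c)] = 0.527 × 18.2 × (773 − 12.7) × 20.5 / [1570 × (1 + 0.103 × 20.5)] = 1.49×10^5 / 4885 = 30.60 m³.
Food-to-microorganism ratio F/M = Q S₀ / (V X) = 18.2 × 773 / (30.60 × 1570) = 0.2928 d⁻¹.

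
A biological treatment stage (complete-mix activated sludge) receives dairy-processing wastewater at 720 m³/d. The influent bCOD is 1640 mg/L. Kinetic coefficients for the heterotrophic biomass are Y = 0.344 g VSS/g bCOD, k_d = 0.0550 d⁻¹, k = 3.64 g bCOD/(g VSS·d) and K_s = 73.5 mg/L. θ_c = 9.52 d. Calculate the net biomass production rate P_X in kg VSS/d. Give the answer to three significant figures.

P_X ≈ 265 kg VSS/d

For a completely mixed reactor with recycle the Lawrence–McCarty relation gives S = K_s·(1 + k_d·θ_c) / [θ_c·(Y·k − k_d) − 1] = 73.5 × (1 + 0.0550 × 9.52) / [9.52 × (0.344 × 3.64 − 0.0550) − 1] = 112.0 / 10.40 = 10.77 mg/L.
Y_obs = Y / (1 + k_d θ_c) = 0.344 / (1 + 0.0550 × 9.52) = 0.344 / 1.524 = 0.2258.
Substrate removed = Q·(S₀ − S) = 720 m³/d × (1640 − 10.8) g/m³ = 1.17×10^6 g/d = 1173 kg/d.
Biomass produced: P_X = Y_obs·Q·ΔS = 0.2258 × 1173 ≈ 264.8 kg VSS/d.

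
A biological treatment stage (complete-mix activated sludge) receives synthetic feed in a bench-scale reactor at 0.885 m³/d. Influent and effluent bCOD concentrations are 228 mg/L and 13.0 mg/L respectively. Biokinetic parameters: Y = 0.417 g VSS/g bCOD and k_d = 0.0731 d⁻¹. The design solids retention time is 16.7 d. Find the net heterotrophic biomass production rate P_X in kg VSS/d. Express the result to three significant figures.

P_X ≈ 0.0357 kg VSS/d

Observed yield with endogenous decay: Y_obs = Y / (1 + k_d·θ_c) = 0.417 / (1 + 0.0731 × 16.7) = 0.417 / 2.221 = 0.1878 g VSS/g bCOD.
Mass of bCOD removed per day: Q(S₀ − S) = 0.885 × 215.0 g/m³ = 0.1903 kg/d.
Net biomass production P_X = Y_obs × Q·(S₀ − S) = 0.1878 × 0.1903 = 0.03573 kg VSS/d.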